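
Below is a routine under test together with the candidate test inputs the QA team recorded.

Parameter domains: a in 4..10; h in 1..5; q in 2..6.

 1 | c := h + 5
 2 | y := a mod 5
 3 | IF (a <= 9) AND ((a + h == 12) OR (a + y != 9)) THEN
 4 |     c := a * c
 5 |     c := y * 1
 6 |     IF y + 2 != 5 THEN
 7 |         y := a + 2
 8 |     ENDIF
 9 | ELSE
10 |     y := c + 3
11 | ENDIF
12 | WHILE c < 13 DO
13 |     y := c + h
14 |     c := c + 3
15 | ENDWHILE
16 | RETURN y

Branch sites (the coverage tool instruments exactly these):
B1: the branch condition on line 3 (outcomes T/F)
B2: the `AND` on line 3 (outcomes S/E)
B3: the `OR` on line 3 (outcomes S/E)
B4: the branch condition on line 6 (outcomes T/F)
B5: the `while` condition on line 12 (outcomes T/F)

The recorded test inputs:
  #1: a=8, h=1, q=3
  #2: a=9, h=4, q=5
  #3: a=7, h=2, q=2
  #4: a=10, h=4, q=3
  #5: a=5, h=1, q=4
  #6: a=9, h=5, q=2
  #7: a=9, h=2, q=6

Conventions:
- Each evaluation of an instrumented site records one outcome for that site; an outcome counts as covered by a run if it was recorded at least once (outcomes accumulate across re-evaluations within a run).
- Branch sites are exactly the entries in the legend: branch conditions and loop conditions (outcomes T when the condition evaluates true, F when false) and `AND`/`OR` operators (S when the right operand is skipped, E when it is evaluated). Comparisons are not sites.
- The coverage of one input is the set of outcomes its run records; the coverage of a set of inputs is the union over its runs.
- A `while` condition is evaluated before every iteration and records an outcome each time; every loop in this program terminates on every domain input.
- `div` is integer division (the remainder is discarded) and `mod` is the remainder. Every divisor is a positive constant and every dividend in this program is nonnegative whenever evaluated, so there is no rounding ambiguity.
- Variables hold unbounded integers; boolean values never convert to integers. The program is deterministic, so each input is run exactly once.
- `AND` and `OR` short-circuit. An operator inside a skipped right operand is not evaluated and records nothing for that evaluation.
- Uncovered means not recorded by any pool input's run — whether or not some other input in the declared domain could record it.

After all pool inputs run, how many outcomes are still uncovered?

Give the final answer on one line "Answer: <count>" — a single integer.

run #1 (a=8, h=1, q=3) records B1=T, B2=E, B3=E, B4=F, B5=T, B5=F
run #2 (a=9, h=4, q=5) records B1=T, B2=E, B3=E, B4=T, B5=T, B5=F
run #3 (a=7, h=2, q=2) records B1=F, B2=E, B3=E, B5=T, B5=F
run #4 (a=10, h=4, q=3) records B1=F, B2=S, B5=T, B5=F
run #5 (a=5, h=1, q=4) records B1=T, B2=E, B3=E, B4=T, B5=T, B5=F
run #6 (a=9, h=5, q=2) records B1=T, B2=E, B3=E, B4=T, B5=T, B5=F
run #7 (a=9, h=2, q=6) records B1=T, B2=E, B3=E, B4=T, B5=T, B5=F
union over the pool: B1=T, B1=F, B2=S, B2=E, B3=E, B4=T, B4=F, B5=T, B5=F
uncovered (1 of 10): B3=S

Answer: 1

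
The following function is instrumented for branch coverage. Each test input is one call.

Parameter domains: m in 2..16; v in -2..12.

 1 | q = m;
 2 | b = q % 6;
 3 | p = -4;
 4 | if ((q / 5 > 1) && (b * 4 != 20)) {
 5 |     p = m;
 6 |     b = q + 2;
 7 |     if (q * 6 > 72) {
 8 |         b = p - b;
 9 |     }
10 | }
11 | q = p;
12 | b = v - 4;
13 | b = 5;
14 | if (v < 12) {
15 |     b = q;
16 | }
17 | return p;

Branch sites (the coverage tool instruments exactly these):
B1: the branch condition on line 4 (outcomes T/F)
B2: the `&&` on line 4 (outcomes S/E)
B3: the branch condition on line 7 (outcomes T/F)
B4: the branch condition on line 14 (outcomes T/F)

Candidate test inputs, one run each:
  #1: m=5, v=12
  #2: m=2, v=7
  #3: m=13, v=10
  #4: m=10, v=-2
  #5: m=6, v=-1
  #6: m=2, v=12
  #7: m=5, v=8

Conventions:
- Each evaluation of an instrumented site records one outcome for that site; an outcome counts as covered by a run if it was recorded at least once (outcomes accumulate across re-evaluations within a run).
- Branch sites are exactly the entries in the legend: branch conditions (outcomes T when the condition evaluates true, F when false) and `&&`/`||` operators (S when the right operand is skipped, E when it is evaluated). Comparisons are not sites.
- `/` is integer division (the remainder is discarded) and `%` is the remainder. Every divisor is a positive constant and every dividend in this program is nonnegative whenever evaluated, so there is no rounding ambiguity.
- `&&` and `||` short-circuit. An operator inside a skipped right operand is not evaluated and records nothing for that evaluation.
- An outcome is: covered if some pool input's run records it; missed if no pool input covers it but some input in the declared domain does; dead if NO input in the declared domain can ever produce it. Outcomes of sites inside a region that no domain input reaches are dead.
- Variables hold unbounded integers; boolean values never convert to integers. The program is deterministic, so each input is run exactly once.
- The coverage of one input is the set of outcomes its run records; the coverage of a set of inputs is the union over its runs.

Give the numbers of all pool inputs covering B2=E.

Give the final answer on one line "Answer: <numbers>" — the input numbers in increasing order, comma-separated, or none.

input #1 (m=5, v=12): does not record B2=E
input #2 (m=2, v=7): does not record B2=E
input #3 (m=13, v=10): records B2=E
input #4 (m=10, v=-2): records B2=E
input #5 (m=6, v=-1): does not record B2=E
input #6 (m=2, v=12): does not record B2=E
input #7 (m=5, v=8): does not record B2=E

Answer: 3, 4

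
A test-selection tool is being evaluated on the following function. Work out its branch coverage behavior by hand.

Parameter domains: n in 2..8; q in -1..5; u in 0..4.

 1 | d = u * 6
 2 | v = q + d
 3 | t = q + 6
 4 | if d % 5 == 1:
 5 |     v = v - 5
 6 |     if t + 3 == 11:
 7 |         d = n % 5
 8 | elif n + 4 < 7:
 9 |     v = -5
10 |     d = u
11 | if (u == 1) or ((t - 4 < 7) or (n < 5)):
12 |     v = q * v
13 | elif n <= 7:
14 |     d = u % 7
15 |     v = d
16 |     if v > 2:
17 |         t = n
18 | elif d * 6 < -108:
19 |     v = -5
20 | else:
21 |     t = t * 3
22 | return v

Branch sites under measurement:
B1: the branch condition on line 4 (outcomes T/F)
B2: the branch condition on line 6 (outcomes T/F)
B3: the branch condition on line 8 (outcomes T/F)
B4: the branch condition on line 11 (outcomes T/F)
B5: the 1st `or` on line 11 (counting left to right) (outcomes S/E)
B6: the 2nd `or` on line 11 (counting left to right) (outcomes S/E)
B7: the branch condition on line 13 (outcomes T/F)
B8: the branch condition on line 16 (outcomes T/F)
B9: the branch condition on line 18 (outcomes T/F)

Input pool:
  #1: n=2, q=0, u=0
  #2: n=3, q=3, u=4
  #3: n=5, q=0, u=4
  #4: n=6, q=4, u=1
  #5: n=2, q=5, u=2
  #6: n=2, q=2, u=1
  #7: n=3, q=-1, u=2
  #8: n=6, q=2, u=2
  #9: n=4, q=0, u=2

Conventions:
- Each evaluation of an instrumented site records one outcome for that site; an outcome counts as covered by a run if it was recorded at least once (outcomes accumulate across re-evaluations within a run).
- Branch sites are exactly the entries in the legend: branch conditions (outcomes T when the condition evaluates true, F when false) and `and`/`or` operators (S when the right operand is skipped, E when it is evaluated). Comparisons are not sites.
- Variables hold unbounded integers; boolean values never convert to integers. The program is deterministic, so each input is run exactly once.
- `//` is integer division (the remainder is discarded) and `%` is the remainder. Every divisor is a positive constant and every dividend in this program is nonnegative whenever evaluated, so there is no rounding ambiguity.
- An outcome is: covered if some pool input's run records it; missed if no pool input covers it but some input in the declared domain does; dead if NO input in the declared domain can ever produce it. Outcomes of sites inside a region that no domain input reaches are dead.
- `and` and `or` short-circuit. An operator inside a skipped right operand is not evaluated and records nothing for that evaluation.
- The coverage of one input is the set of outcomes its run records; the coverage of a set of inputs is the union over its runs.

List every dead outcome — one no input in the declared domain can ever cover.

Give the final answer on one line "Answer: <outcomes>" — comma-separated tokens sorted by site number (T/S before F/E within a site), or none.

sweeping the full domain (245 inputs) for each outcome:
  B9=T: never recorded by any domain input -> dead
  reachable outcomes have witnesses, e.g. B1=T (e.g. n=2, q=-1, u=1), B1=F (e.g. n=2, q=-1, u=0), B2=T (e.g. n=2, q=2, u=1), B2=F (e.g. n=2, q=-1, u=1)

Answer: B9=T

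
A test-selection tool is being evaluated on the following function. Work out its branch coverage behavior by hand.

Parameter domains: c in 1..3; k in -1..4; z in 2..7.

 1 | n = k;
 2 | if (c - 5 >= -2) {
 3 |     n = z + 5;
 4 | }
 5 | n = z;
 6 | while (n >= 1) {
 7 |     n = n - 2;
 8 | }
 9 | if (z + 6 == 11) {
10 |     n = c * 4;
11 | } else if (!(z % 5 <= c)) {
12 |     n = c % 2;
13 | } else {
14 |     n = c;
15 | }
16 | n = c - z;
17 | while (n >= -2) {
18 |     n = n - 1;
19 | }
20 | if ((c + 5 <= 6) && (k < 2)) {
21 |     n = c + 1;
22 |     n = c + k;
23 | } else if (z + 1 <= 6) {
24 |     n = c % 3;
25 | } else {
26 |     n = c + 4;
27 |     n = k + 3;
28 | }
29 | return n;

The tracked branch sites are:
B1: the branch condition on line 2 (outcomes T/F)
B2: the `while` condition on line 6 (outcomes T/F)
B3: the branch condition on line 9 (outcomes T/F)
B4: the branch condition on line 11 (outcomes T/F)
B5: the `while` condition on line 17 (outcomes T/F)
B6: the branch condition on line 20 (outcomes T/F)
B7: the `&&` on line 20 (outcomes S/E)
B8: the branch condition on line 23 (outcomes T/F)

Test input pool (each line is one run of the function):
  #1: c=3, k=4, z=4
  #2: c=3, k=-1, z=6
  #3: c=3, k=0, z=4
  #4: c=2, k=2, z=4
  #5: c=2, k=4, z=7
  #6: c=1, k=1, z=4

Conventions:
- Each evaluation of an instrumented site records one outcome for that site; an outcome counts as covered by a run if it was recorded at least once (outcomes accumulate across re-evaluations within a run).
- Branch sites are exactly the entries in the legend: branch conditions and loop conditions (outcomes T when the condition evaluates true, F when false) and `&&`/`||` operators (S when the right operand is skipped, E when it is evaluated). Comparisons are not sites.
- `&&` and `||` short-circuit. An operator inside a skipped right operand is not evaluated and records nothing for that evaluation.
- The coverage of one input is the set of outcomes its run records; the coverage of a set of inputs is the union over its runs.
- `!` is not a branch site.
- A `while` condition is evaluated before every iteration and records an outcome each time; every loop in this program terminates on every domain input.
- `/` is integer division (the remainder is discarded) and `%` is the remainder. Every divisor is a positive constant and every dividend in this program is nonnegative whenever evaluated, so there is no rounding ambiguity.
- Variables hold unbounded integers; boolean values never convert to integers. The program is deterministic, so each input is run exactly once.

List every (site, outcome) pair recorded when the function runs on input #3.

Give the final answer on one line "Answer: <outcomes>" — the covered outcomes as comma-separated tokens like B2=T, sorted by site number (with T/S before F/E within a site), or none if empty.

Simulating input #3 (c=3, k=0, z=4) step by step:
  B1->T, B2->T, B2->T, B2->F, B3->F, B4->T, B5->T, B5->T, B5->F, B7->S
  B6->F, B8->T
deduplicating events, the covered set is: B1=T, B2=T, B2=F, B3=F, B4=T, B5=T, B5=F, B6=F, B7=S, B8=T

Answer: B1=T, B2=T, B2=F, B3=F, B4=T, B5=T, B5=F, B6=F, B7=S, B8=T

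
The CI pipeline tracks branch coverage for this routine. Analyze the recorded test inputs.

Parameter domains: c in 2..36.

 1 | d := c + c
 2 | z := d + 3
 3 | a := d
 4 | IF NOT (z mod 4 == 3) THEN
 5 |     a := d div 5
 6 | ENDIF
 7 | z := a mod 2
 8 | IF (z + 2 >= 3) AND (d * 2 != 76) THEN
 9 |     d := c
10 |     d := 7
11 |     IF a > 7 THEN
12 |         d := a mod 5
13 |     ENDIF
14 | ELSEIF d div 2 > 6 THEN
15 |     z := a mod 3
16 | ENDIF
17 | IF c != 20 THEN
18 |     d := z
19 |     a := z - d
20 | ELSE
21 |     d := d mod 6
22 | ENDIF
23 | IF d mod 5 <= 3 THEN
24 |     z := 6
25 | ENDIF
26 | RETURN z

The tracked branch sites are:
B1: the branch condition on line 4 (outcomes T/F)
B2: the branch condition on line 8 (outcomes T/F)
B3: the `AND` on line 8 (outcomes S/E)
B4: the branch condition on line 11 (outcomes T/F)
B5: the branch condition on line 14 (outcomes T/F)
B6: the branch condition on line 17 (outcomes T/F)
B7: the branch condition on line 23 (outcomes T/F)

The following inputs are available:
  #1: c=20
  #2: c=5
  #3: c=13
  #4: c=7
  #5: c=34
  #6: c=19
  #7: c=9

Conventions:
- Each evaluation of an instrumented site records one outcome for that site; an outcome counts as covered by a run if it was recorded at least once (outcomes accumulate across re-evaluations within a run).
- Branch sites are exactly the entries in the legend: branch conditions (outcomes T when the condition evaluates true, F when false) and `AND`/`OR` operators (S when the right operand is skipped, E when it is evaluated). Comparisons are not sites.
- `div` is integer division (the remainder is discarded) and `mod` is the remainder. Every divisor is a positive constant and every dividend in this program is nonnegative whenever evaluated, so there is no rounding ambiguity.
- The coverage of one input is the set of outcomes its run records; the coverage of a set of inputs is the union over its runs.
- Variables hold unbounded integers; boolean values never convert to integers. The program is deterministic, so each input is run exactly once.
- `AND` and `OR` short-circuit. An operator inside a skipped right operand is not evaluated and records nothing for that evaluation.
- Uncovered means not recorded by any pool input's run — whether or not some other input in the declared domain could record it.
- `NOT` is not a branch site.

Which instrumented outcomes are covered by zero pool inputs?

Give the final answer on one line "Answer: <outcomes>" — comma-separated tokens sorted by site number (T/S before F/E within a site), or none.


#1 (c=20) -> B1->F, B3->S, B2->F, B5->T, B6->F, B7->F; covered: B1=F, B2=F, B3=S, B5=T, B6=F, B7=F
#2 (c=5) -> B1->T, B3->S, B2->F, B5->F, B6->T, B7->T; covered: B1=T, B2=F, B3=S, B5=F, B6=T, B7=T
#3 (c=13) -> B1->T, B3->E, B2->T, B4->F, B6->T, B7->T; covered: B1=T, B2=T, B3=E, B4=F, B6=T, B7=T
#4 (c=7) -> B1->T, B3->S, B2->F, B5->T, B6->T, B7->T; covered: B1=T, B2=F, B3=S, B5=T, B6=T, B7=T
#5 (c=34) -> B1->F, B3->S, B2->F, B5->T, B6->T, B7->T; covered: B1=F, B2=F, B3=S, B5=T, B6=T, B7=T
#6 (c=19) -> B1->T, B3->E, B2->F, B5->T, B6->T, B7->T; covered: B1=T, B2=F, B3=E, B5=T, B6=T, B7=T
#7 (c=9) -> B1->T, B3->E, B2->T, B4->F, B6->T, B7->T; covered: B1=T, B2=T, B3=E, B4=F, B6=T, B7=T
union over the pool: B1=T, B1=F, B2=T, B2=F, B3=S, B3=E, B4=F, B5=T, B5=F, B6=T, B6=F, B7=T, B7=F
uncovered (1 of 14): B4=T
Answer: B4=T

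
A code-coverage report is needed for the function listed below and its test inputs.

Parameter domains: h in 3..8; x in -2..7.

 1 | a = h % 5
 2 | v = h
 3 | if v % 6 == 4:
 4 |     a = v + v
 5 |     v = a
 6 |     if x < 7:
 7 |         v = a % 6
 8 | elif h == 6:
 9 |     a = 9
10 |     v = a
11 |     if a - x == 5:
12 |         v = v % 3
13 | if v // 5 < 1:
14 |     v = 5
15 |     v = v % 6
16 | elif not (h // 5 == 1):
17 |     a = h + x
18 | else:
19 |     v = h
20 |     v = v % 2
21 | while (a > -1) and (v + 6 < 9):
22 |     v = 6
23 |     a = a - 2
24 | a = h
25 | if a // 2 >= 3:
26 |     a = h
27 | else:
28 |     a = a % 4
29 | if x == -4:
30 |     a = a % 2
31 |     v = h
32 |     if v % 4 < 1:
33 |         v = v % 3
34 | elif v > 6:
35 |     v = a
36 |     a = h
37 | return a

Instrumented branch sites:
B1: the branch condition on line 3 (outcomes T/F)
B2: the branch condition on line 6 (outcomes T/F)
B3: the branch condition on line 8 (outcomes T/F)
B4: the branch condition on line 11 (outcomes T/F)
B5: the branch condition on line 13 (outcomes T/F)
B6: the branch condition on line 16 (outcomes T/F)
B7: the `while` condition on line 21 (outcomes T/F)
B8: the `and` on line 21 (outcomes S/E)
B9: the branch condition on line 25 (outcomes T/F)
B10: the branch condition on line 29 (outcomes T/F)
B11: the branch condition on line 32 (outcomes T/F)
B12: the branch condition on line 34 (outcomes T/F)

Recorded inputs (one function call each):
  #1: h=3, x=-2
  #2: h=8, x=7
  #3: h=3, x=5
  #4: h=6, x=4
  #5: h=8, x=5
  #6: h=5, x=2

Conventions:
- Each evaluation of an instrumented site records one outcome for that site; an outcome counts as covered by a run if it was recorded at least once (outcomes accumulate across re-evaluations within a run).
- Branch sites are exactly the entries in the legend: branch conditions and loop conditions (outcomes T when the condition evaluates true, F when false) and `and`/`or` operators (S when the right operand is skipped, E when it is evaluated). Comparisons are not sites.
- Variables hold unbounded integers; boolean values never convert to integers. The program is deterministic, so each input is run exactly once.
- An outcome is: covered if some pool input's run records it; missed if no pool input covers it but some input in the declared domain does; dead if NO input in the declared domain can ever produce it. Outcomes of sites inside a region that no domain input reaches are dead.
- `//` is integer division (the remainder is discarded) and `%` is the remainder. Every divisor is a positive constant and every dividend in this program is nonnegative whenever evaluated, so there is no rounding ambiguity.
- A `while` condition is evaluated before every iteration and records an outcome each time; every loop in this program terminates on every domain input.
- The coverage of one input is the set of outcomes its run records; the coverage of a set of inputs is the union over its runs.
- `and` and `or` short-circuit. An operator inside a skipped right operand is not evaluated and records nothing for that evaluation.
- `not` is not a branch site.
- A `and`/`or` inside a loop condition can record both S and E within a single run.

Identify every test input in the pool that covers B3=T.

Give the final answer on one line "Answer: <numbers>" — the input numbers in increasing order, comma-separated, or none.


input #1 (h=3, x=-2): does not record B3=T
input #2 (h=8, x=7): does not record B3=T
input #3 (h=3, x=5): does not record B3=T
input #4 (h=6, x=4): records B3=T
input #5 (h=8, x=5): does not record B3=T
input #6 (h=5, x=2): does not record B3=T
Answer: 4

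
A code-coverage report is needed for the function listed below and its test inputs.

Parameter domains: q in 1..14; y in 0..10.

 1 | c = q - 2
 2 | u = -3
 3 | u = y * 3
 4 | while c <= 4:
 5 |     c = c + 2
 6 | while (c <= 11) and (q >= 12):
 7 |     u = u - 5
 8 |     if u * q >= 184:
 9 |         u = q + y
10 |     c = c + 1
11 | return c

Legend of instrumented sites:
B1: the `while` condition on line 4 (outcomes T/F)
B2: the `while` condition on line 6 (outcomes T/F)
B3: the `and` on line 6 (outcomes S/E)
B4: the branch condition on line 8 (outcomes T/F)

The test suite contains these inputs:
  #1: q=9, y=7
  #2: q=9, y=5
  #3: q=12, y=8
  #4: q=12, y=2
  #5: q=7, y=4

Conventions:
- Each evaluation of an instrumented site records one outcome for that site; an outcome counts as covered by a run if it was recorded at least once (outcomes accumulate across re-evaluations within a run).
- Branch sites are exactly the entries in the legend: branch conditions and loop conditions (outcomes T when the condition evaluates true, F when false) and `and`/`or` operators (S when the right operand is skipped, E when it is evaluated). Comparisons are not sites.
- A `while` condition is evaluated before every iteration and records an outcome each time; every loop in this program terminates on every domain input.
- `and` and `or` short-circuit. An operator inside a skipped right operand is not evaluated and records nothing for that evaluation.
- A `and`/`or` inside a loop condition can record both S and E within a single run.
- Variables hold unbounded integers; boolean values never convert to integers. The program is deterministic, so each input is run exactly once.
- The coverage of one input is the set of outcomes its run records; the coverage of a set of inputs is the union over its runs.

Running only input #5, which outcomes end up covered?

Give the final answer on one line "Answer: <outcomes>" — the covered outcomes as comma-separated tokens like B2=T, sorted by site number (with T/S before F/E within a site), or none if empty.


Simulating input #5 (q=7, y=4) step by step:
  B1->F, B3->E, B2->F
deduplicating events, the covered set is: B1=F, B2=F, B3=E
Answer: B1=F, B2=F, B3=E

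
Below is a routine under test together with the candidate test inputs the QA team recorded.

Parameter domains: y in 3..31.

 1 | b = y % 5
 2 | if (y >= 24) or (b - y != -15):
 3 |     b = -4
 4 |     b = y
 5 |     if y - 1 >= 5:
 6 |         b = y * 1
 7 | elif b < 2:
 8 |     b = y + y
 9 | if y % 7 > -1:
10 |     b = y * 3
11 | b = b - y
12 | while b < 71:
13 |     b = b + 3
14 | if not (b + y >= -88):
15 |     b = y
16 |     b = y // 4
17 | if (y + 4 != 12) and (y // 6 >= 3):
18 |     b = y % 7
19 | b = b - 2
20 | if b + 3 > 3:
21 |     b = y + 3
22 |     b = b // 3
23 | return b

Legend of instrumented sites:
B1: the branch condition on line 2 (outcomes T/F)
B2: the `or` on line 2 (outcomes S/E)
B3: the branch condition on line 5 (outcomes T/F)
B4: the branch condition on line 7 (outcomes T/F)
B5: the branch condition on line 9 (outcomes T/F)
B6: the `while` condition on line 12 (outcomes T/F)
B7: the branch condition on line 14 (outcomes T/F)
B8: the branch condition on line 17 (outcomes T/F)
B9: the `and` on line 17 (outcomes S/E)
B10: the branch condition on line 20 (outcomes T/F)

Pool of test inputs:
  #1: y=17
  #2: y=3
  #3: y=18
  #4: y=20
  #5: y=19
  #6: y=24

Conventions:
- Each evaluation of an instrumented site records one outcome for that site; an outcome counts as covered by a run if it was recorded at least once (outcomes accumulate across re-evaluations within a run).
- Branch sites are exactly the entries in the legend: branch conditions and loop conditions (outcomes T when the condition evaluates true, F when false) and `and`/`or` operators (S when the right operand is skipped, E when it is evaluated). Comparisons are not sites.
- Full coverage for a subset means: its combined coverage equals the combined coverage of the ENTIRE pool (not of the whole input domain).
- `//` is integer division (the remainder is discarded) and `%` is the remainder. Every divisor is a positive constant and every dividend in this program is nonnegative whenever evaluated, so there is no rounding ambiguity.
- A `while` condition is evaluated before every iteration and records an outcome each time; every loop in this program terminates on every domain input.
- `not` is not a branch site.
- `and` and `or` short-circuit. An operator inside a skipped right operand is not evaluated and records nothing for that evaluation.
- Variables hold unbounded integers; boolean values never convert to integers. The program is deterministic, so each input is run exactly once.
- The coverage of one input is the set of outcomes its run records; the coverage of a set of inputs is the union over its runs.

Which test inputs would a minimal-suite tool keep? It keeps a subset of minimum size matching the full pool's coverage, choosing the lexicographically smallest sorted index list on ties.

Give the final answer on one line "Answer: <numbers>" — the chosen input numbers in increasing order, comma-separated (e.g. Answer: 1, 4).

test 1 (y=17) fires B2->E, B1->F, B4->F, B5->T, B6->T, B6->T, B6->T, B6->T, B6->T, B6->T, B6->T, B6->T, B6->T, B6->T, ...; hits B1=F, B2=E, B4=F, B5=T, B6=T, B6=F, B7=F, B8=F, B9=E, B10=T
test 2 (y=3) fires B2->E, B1->T, B3->F, B5->T, B6->T, B6->T, B6->T, B6->T, B6->T, B6->T, B6->T, B6->T, B6->T, B6->T, ...; hits B1=T, B2=E, B3=F, B5=T, B6=T, B6=F, B7=F, B8=F, B9=E, B10=T
test 3 (y=18) fires B2->E, B1->F, B4->F, B5->T, B6->T, B6->T, B6->T, B6->T, B6->T, B6->T, B6->T, B6->T, B6->T, B6->T, ...; hits B1=F, B2=E, B4=F, B5=T, B6=T, B6=F, B7=F, B8=T, B9=E, B10=T
test 4 (y=20) fires B2->E, B1->T, B3->T, B5->T, B6->T, B6->T, B6->T, B6->T, B6->T, B6->T, B6->T, B6->T, B6->T, B6->T, ...; hits B1=T, B2=E, B3=T, B5=T, B6=T, B6=F, B7=F, B8=T, B9=E, B10=T
test 5 (y=19) fires B2->E, B1->F, B4->F, B5->T, B6->T, B6->T, B6->T, B6->T, B6->T, B6->T, B6->T, B6->T, B6->T, B6->T, ...; hits B1=F, B2=E, B4=F, B5=T, B6=T, B6=F, B7=F, B8=T, B9=E, B10=T
test 6 (y=24) fires B2->S, B1->T, B3->T, B5->T, B6->T, B6->T, B6->T, B6->T, B6->T, B6->T, B6->T, B6->T, B6->F, B7->F, ...; hits B1=T, B2=S, B3=T, B5=T, B6=T, B6=F, B7=F, B8=T, B9=E, B10=T
pool-wide coverage (15 outcomes): B1=T, B1=F, B2=S, B2=E, B3=T, B3=F, B4=F, B5=T, B6=T, B6=F, B7=F, B8=T, B8=F, B9=E, B10=T
size 1 is not enough: best union over all size-1 subsets is 10/15
size 2 is not enough: best union over all size-2 subsets is 14/15
at size 3, {1, 2, 6} reaches all 15 outcomes; every lexicographically earlier size-3 subset fails

Answer: 1, 2, 6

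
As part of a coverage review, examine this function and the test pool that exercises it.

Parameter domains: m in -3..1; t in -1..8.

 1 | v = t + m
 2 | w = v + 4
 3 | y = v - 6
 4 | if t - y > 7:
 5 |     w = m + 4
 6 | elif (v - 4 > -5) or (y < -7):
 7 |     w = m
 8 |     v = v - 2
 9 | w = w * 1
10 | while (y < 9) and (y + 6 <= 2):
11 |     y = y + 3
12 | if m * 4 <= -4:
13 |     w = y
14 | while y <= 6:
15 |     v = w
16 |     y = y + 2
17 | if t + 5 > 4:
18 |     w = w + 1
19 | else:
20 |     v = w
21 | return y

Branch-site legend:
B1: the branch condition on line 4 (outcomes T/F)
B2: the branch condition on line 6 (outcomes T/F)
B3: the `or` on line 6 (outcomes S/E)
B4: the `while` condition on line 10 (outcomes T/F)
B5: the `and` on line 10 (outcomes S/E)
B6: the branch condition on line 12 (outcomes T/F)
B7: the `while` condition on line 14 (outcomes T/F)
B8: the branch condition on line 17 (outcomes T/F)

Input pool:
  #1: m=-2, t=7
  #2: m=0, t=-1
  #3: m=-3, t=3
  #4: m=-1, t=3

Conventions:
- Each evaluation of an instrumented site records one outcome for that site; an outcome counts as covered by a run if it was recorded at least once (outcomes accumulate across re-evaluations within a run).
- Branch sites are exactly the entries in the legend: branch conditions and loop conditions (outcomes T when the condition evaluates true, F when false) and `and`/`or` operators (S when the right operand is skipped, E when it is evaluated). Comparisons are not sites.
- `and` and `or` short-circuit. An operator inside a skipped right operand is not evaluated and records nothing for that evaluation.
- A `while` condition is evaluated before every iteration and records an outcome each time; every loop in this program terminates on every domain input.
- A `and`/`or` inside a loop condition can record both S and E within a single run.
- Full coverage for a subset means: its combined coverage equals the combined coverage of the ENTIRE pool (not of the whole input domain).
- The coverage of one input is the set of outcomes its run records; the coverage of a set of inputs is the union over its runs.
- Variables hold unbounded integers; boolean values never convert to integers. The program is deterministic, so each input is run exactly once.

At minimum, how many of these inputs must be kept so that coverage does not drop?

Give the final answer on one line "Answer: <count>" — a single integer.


input #1 (m=-2, t=7): events B1->T, B5->E, B4->F, B6->T, B7->T, B7->T, B7->T, B7->T, B7->F, B8->T; covers B1=T, B4=F, B5=E, B6=T, B7=T, B7=F, B8=T
input #2 (m=0, t=-1): events B1->F, B3->E, B2->F, B5->E, B4->T, B5->E, B4->T, B5->E, B4->F, B6->F, B7->T, B7->T, B7->T, B7->T, ...; covers B1=F, B2=F, B3=E, B4=T, B4=F, B5=E, B6=F, B7=T, B7=F, B8=F
input #3 (m=-3, t=3): events B1->T, B5->E, B4->T, B5->E, B4->F, B6->T, B7->T, B7->T, B7->T, B7->T, B7->T, B7->F, B8->T; covers B1=T, B4=T, B4=F, B5=E, B6=T, B7=T, B7=F, B8=T
input #4 (m=-1, t=3): events B1->F, B3->S, B2->T, B5->E, B4->T, B5->E, B4->F, B6->T, B7->T, B7->T, B7->T, B7->T, B7->F, B8->T; covers B1=F, B2=T, B3=S, B4=T, B4=F, B5=E, B6=T, B7=T, B7=F, B8=T
pool-wide coverage (15 outcomes): B1=T, B1=F, B2=T, B2=F, B3=S, B3=E, B4=T, B4=F, B5=E, B6=T, B6=F, B7=T, B7=F, B8=T, B8=F
every size-1 subset falls short of the 15 outcomes (best: 10/15)
every size-2 subset falls short of the 15 outcomes (best: 14/15)
the canonical winner is {1, 2, 4}: size 3, full 15-outcome coverage, earliest index list among size-3 covers
Answer: 3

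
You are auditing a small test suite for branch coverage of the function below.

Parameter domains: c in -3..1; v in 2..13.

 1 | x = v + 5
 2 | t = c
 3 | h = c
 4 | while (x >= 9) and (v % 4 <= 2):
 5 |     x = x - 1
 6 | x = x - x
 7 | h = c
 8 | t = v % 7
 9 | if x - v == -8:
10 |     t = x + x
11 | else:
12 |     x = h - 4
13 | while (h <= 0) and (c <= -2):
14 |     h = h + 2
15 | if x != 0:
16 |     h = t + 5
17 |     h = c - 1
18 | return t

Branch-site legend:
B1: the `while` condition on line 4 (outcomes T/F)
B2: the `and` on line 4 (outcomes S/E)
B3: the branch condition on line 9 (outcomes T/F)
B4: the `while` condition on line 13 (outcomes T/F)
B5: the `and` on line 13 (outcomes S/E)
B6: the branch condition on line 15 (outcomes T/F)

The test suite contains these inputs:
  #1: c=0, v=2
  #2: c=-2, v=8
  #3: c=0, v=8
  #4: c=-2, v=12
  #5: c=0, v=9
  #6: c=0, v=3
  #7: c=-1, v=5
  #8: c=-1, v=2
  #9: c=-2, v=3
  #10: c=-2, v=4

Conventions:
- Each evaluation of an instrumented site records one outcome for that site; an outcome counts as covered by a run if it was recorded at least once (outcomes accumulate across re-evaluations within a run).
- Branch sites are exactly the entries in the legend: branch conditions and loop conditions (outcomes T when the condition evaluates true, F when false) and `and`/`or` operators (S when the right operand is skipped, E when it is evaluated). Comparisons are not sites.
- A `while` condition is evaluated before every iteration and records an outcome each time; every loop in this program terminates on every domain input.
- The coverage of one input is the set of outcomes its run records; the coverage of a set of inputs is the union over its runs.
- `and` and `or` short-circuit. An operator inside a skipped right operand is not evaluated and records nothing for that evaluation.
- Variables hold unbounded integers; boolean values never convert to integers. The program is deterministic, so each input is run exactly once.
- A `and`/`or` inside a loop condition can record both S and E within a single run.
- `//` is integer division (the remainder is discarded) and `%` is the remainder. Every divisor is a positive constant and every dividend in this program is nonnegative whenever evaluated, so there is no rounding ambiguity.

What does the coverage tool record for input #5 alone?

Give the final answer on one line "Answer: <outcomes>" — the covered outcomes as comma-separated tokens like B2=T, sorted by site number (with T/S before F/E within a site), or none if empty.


Tracing the run of input #5 (c=0, v=9):
  B2->E, B1->T, B2->E, B1->T, B2->E, B1->T, B2->E, B1->T, B2->E, B1->T
  B2->E, B1->T, B2->S, B1->F, B3->F, B5->E, B4->F, B6->T
distinct outcomes covered: B1=T, B1=F, B2=S, B2=E, B3=F, B4=F, B5=E, B6=T
Answer: B1=T, B1=F, B2=S, B2=E, B3=F, B4=F, B5=E, B6=T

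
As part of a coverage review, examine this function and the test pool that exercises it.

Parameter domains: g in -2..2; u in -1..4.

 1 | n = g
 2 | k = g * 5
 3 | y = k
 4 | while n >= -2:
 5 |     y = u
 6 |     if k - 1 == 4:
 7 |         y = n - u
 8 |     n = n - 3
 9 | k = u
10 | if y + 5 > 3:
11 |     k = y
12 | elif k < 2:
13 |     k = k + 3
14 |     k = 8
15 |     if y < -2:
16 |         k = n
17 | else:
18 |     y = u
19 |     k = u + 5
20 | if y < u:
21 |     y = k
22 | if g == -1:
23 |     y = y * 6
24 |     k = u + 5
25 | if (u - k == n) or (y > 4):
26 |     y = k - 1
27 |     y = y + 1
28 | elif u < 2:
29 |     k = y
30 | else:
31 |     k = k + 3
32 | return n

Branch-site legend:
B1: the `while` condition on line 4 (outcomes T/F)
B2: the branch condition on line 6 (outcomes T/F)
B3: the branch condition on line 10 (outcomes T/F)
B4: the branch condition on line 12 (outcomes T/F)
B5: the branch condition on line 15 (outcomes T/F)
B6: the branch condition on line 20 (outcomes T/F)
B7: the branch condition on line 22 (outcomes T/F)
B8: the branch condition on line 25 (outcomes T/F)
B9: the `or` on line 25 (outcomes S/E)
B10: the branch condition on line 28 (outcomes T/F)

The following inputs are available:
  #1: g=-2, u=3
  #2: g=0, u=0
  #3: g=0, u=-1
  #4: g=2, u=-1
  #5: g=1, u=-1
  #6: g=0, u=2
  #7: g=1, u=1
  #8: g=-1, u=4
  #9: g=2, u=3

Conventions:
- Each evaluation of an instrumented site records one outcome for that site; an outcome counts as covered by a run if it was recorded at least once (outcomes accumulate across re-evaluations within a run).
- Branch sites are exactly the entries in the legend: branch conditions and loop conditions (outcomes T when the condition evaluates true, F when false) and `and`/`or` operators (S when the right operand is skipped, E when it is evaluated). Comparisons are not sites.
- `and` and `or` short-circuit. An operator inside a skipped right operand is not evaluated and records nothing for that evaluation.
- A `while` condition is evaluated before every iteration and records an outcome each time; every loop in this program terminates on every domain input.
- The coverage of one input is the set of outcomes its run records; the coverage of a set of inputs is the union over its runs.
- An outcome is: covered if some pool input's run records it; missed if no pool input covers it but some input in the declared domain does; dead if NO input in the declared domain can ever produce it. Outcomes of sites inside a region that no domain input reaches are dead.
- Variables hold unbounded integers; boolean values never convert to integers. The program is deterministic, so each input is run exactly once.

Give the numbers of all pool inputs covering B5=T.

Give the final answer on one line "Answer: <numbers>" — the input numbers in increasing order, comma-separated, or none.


input #1 (g=-2, u=3): never hits B5=T
input #2 (g=0, u=0): never hits B5=T
input #3 (g=0, u=-1): never hits B5=T
input #4 (g=2, u=-1): never hits B5=T
input #5 (g=1, u=-1): never hits B5=T
input #6 (g=0, u=2): never hits B5=T
input #7 (g=1, u=1): hits B5=T
input #8 (g=-1, u=4): never hits B5=T
input #9 (g=2, u=3): never hits B5=T
Answer: 7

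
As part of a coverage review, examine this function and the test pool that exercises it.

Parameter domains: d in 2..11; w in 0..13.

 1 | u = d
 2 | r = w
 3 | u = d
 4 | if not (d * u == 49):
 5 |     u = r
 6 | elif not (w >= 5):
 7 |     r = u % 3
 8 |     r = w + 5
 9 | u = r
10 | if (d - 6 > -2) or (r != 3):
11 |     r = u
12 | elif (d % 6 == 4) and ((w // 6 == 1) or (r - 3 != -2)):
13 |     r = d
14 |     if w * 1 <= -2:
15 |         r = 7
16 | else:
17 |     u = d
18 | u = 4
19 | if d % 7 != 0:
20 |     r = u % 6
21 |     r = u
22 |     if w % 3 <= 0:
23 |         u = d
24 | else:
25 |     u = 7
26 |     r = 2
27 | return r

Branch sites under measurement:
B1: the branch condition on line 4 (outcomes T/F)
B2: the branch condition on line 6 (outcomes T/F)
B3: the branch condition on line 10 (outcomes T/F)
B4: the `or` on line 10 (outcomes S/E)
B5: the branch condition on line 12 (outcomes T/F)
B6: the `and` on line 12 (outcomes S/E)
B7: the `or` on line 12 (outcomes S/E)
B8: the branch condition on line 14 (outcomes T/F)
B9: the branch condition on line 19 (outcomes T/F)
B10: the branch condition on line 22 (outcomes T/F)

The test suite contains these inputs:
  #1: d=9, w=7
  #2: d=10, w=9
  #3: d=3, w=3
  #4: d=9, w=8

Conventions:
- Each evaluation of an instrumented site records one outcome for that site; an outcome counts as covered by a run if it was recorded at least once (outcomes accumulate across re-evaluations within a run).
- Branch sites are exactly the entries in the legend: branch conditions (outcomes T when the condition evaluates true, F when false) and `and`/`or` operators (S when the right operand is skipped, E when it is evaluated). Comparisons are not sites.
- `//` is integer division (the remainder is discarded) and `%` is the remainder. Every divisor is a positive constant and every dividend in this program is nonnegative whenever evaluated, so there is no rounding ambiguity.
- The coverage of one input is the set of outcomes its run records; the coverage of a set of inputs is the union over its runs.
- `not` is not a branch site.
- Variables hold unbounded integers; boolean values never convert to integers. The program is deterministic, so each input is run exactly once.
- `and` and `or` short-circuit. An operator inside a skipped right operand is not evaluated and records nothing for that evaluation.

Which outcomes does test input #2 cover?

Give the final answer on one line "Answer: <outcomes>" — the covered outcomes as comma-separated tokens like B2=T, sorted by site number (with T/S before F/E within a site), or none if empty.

Running input #2 (d=10, w=9), event by event:
  B1->T, B4->S, B3->T, B9->T, B10->T
as a set, this run covers: B1=T, B3=T, B4=S, B9=T, B10=T

Answer: B1=T, B3=T, B4=S, B9=T, B10=T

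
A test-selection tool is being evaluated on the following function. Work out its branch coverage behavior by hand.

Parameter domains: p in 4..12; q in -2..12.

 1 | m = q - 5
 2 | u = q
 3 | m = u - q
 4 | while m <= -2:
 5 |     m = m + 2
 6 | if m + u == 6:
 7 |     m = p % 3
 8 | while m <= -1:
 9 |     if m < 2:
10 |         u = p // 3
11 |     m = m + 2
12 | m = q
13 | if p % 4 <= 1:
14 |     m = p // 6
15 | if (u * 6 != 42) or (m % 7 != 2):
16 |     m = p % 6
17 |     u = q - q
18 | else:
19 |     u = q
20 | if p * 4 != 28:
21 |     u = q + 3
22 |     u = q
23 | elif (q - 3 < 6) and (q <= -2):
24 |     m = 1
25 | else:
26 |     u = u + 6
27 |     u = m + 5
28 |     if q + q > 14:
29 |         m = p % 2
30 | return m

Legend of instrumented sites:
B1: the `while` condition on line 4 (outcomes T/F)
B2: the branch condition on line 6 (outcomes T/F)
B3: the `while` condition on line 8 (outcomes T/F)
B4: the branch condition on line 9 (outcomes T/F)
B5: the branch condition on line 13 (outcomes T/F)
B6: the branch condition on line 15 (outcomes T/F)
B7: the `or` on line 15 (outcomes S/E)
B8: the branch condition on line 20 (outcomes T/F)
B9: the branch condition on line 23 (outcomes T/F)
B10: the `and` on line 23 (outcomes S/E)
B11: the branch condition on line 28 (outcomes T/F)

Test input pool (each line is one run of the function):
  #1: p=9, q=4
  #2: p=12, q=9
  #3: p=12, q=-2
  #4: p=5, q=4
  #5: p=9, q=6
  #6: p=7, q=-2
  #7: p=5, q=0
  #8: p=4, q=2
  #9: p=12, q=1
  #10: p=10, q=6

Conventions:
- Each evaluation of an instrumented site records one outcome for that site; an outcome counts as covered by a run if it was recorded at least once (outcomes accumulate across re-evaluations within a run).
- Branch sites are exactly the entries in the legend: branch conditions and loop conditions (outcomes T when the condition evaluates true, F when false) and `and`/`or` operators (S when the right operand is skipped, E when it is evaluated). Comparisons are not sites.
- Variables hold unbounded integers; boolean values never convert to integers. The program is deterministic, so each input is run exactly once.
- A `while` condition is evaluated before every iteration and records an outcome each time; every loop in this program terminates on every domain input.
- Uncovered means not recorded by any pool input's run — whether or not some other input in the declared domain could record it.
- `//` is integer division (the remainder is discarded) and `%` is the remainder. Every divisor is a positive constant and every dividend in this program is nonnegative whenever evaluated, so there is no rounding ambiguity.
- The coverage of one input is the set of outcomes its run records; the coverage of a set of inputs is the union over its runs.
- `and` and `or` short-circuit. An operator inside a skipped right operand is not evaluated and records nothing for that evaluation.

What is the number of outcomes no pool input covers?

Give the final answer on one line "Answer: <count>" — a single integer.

run #1 (p=9, q=4) runs B1->F, B2->F, B3->F, B5->T, B7->S, B6->T, B8->T; records B1=F, B2=F, B3=F, B5=T, B6=T, B7=S, B8=T
run #2 (p=12, q=9) runs B1->F, B2->F, B3->F, B5->T, B7->S, B6->T, B8->T; records B1=F, B2=F, B3=F, B5=T, B6=T, B7=S, B8=T
run #3 (p=12, q=-2) runs B1->F, B2->F, B3->F, B5->T, B7->S, B6->T, B8->T; records B1=F, B2=F, B3=F, B5=T, B6=T, B7=S, B8=T
run #4 (p=5, q=4) runs B1->F, B2->F, B3->F, B5->T, B7->S, B6->T, B8->T; records B1=F, B2=F, B3=F, B5=T, B6=T, B7=S, B8=T
run #5 (p=9, q=6) runs B1->F, B2->T, B3->F, B5->T, B7->S, B6->T, B8->T; records B1=F, B2=T, B3=F, B5=T, B6=T, B7=S, B8=T
run #6 (p=7, q=-2) runs B1->F, B2->F, B3->F, B5->F, B7->S, B6->T, B8->F, B10->E, B9->T; records B1=F, B2=F, B3=F, B5=F, B6=T, B7=S, B8=F, B9=T, B10=E
run #7 (p=5, q=0) runs B1->F, B2->F, B3->F, B5->T, B7->S, B6->T, B8->T; records B1=F, B2=F, B3=F, B5=T, B6=T, B7=S, B8=T
run #8 (p=4, q=2) runs B1->F, B2->F, B3->F, B5->T, B7->S, B6->T, B8->T; records B1=F, B2=F, B3=F, B5=T, B6=T, B7=S, B8=T
run #9 (p=12, q=1) runs B1->F, B2->F, B3->F, B5->T, B7->S, B6->T, B8->T; records B1=F, B2=F, B3=F, B5=T, B6=T, B7=S, B8=T
run #10 (p=10, q=6) runs B1->F, B2->T, B3->F, B5->F, B7->S, B6->T, B8->T; records B1=F, B2=T, B3=F, B5=F, B6=T, B7=S, B8=T
union over the pool: B1=F, B2=T, B2=F, B3=F, B5=T, B5=F, B6=T, B7=S, B8=T, B8=F, B9=T, B10=E
uncovered (10 of 22): B1=T, B3=T, B4=T, B4=F, B6=F, B7=E, B9=F, B10=S, B11=T, B11=F

Answer: 10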